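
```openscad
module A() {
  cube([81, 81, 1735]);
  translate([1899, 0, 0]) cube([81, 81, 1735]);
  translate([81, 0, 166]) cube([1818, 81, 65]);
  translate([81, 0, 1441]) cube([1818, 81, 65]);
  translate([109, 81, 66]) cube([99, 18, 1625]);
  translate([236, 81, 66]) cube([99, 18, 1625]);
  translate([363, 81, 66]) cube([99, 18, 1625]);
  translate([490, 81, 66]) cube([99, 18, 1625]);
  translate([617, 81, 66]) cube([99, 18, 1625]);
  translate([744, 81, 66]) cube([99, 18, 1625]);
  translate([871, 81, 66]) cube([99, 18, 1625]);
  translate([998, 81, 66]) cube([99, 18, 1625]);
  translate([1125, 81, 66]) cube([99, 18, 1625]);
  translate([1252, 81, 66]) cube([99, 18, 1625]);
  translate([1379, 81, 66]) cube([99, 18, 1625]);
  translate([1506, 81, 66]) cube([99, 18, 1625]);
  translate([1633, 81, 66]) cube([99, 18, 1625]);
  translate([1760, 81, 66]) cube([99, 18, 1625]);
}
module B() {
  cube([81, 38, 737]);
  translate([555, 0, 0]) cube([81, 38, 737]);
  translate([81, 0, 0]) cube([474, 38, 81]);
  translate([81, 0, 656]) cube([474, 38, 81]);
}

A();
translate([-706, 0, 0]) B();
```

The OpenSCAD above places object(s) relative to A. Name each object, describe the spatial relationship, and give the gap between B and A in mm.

The picture frame's nearest face is 70 mm from the fence section's −x face.

A is a fence section. B is a picture frame. The picture frame is on the floor beside the fence section on its −x side. The gap between the picture frame and the fence section is 70 mm.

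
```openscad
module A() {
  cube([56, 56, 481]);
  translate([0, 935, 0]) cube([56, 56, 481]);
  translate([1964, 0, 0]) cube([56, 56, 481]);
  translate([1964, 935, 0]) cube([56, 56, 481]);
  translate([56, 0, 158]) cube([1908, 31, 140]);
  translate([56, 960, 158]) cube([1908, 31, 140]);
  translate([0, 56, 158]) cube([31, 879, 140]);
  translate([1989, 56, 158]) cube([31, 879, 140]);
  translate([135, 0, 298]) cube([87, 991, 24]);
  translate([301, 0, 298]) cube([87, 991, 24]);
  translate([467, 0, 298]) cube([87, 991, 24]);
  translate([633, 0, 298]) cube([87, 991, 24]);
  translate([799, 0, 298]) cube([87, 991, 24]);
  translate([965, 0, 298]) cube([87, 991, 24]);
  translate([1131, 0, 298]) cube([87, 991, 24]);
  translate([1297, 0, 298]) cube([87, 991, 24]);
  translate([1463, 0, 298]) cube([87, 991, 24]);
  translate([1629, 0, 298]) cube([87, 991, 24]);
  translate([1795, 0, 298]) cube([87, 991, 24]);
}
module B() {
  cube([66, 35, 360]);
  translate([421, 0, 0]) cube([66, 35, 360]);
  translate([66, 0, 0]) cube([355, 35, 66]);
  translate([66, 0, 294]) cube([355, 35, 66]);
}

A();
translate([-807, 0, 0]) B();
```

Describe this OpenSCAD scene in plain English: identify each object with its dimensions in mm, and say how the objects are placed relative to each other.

A is a bed frame 2020 mm long (x) by 991 mm wide (y). Four 56×56 mm corner posts, 481 mm tall, at the corners of the footprint. Four rails of 31 mm thickness and 140 mm height run between adjacent posts with their undersides at z = 158 mm, their outer faces flush with the outside of the frame (the two x-running rails run between the posts' inner faces; the two y-running rails run between the posts' inner faces). 11 slats, each 87 mm wide (x) and 24 mm thick, lie across the top of the two x-running rails, running the full 991 mm width of the frame in y; the slats are evenly spaced along x between the inner faces of the end posts with equal gaps (rounded down to the nearest mm) at the −x end and between each pair — any rounding remainder accumulates at the +x end.

B is a rectangular picture frame lying in the x–z plane (depth along y). The opening is 355 mm wide (x) by 228 mm tall (z), surrounded by a border 66 mm wide on all four sides. The frame is 35 mm deep and is made of two full-height vertical stiles with two horizontal rails fitted between them.

The picture frame is on the floor beside the bed frame on its −x side.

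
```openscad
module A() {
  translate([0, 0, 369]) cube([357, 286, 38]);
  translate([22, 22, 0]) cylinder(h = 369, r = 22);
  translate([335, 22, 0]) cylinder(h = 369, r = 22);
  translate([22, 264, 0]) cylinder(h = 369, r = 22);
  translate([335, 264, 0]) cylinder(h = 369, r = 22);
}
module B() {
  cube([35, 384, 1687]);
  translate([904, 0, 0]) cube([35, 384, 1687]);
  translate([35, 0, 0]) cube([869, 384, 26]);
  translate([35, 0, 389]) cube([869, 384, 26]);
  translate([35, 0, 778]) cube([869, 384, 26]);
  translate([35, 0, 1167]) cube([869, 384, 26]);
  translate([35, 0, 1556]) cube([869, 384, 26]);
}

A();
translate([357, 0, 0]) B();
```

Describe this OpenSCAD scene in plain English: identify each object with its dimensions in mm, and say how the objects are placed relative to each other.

A is a simple wooden stool: a rectangular seat 357 mm (x) by 286 mm (y), 38 mm thick, top face at z = 407 mm, on four round legs, each 44 mm in diameter. The legs rest on z = 0, each leg's axis is inset half a diameter from the nearest pair of seat edges (so the leg's bounding box is flush with the corner).

B is an open bookshelf. Two side panels, each 35 mm thick, 384 mm deep and 1687 mm tall, stand 939 mm apart (outside-to-outside). Between them sit 5 shelves, each 26 mm thick and 384 mm deep, spanning the full gap between the sides. The bottom shelf rests on the floor (its underside at z = 0) and the clear gap between one shelf's top and the next shelf's underside is 363 mm.

The bookshelf is against the stool's +x side, with their −y faces flush.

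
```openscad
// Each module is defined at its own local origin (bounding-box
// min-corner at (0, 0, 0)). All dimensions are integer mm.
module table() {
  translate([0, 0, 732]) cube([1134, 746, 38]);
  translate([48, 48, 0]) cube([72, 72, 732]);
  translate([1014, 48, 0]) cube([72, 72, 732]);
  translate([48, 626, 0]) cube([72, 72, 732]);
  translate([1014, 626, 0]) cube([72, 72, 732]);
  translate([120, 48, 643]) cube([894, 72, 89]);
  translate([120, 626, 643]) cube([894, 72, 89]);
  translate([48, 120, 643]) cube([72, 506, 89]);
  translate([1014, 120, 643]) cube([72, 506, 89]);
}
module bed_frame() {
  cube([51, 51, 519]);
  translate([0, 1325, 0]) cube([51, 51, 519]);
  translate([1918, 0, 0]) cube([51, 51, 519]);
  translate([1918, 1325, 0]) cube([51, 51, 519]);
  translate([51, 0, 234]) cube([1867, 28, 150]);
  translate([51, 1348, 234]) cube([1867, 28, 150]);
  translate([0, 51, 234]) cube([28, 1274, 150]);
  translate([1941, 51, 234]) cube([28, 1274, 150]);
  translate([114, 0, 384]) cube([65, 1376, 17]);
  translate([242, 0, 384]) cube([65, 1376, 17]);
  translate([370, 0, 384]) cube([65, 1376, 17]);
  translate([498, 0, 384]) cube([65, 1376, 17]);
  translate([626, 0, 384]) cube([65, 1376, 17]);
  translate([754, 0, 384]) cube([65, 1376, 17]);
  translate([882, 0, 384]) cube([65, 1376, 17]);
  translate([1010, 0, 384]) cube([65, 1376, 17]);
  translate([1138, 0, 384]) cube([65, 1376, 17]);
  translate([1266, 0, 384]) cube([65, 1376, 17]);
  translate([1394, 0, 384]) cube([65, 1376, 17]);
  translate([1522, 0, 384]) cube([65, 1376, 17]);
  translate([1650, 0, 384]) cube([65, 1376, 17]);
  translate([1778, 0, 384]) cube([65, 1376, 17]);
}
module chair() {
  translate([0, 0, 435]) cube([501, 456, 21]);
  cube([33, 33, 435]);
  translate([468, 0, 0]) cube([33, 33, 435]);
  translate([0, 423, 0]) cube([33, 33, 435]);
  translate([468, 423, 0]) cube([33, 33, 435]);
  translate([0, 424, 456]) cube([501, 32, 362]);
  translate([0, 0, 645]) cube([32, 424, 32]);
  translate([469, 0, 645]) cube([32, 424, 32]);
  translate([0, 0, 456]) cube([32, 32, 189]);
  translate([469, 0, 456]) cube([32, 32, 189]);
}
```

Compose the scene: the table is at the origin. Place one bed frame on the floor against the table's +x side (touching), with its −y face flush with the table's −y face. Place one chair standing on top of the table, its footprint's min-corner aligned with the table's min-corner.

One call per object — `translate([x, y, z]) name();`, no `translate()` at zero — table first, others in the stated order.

table();
translate([1134, 0, 0]) bed_frame();
translate([0, 0, 770]) chair();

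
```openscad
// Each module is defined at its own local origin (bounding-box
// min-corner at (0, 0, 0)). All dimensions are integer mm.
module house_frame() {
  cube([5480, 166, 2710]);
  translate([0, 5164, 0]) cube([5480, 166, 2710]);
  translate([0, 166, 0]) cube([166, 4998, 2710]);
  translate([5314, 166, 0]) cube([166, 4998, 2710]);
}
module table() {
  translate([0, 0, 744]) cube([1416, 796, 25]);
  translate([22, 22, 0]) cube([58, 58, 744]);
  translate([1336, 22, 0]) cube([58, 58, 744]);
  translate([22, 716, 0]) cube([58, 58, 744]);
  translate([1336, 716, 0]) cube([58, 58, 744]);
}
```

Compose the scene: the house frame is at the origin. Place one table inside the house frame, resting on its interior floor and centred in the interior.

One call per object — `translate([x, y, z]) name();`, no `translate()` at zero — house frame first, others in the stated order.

house_frame();
translate([2032, 2267, 0]) table();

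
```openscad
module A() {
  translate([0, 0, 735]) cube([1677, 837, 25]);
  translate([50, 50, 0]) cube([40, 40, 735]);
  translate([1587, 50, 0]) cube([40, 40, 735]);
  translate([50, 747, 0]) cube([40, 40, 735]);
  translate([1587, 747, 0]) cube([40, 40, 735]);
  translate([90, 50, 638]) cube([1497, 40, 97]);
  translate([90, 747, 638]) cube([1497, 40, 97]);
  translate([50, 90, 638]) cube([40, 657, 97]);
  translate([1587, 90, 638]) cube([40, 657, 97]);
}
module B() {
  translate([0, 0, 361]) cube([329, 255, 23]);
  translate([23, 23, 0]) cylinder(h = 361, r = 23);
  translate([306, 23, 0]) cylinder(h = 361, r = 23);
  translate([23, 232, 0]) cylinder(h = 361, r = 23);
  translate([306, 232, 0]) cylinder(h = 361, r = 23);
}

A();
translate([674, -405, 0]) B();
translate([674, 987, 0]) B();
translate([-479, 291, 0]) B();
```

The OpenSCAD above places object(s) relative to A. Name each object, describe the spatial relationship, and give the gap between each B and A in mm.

A is a table. B is a stool. Three stools sit around the table at the −y, +y, −x sides. The gap between each stool and the table is 150 mm.

Each stool's nearest face is 150 mm from the table's bounding box.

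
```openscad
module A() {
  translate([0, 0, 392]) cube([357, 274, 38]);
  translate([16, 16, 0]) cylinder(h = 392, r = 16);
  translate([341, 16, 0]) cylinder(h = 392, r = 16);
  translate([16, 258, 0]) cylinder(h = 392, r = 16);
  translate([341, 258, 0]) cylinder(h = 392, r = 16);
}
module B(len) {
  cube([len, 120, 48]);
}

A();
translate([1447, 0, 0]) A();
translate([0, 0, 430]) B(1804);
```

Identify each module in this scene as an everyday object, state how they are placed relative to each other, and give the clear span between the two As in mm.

A is a stool. B is a beam. A beam spans the tops of two stools. The clear span between the two stools is 1090 mm.

Second stool starts at x = 1447; first ends at x = 357; clear span = 1447 − 357 = 1090 mm.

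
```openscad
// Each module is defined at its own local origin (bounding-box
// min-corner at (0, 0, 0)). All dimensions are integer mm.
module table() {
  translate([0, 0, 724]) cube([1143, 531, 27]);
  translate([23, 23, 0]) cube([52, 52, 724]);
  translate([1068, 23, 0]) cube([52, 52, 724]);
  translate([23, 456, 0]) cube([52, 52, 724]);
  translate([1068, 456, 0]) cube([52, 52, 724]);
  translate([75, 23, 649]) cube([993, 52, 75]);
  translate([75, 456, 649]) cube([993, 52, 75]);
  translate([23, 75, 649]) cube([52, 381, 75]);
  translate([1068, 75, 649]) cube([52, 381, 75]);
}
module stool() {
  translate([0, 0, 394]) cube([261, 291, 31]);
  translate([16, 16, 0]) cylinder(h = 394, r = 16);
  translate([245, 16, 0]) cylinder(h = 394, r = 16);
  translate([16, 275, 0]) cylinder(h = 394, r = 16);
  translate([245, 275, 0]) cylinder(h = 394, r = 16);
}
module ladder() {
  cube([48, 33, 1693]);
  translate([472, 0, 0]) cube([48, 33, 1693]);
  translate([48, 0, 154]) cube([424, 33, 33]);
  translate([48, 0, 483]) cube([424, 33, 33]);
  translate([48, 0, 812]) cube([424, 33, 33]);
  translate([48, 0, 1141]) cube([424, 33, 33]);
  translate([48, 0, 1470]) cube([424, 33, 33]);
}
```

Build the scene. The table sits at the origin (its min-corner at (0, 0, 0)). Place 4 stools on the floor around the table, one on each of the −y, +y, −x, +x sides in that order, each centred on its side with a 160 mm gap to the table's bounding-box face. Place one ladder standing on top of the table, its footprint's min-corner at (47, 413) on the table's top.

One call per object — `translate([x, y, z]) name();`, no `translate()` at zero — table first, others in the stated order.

table();
translate([441, -451, 0]) stool();
translate([441, 691, 0]) stool();
translate([-421, 120, 0]) stool();
translate([1303, 120, 0]) stool();
translate([47, 413, 751]) ladder();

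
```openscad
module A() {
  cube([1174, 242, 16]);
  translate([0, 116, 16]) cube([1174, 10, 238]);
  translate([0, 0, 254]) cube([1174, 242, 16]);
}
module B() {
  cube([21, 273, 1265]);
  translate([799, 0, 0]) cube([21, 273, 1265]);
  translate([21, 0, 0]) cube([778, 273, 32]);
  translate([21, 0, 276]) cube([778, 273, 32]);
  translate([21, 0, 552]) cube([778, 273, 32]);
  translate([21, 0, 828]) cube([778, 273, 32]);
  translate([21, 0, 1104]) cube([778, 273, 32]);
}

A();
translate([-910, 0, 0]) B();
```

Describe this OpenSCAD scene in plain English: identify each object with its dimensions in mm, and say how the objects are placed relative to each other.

A is an I-beam lying along x, 1174 mm long. Overall section height 270 mm. Two flanges 242 mm wide (y) and 16 mm thick, one on the floor and one at the top; a web 10 mm thick runs between them, centred on the flange width.

B is an open bookshelf. Two side panels, each 21 mm thick, 273 mm deep and 1265 mm tall, stand 820 mm apart (outside-to-outside). Between them sit 5 shelves, each 32 mm thick and 273 mm deep, spanning the full gap between the sides. The bottom shelf rests on the floor (its underside at z = 0) and the clear gap between one shelf's top and the next shelf's underside is 244 mm.

The bookshelf is on the floor beside the I-beam on its −x side.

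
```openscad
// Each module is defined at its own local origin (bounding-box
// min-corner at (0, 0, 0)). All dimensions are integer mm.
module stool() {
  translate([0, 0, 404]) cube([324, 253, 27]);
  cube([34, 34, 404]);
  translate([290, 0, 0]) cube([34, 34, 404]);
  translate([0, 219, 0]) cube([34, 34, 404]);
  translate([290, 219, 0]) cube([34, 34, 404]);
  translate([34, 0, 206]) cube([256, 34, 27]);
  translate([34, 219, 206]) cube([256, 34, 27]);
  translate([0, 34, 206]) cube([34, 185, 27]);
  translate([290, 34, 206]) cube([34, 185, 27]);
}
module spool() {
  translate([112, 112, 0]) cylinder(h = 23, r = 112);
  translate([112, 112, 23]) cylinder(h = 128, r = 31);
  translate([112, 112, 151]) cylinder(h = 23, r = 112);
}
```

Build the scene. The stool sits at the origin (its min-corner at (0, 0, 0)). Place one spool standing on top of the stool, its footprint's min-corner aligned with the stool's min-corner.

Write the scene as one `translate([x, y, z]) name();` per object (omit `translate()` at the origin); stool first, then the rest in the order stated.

stool();
translate([0, 0, 431]) spool();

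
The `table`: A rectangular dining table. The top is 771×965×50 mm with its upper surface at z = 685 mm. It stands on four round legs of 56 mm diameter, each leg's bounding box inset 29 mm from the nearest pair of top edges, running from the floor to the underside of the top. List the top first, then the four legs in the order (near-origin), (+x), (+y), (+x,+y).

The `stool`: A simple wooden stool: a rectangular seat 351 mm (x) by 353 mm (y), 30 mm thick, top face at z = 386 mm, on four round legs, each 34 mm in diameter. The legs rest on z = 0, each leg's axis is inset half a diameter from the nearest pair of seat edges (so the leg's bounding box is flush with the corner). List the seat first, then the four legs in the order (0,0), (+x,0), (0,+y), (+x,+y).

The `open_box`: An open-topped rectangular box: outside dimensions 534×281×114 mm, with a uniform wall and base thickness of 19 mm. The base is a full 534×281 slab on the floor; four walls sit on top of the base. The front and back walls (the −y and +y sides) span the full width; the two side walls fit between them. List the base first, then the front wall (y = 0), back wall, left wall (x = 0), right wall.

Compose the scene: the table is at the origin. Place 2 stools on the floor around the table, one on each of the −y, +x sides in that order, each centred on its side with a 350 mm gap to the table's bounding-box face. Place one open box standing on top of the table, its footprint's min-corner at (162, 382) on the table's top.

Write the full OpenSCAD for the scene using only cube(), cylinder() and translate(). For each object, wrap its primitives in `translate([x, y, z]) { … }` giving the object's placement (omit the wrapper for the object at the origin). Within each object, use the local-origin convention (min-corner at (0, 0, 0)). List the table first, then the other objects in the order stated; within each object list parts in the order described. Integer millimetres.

translate([0, 0, 635]) cube([771, 965, 50]);
translate([57, 57, 0]) cylinder(h = 635, r = 28);
translate([714, 57, 0]) cylinder(h = 635, r = 28);
translate([57, 908, 0]) cylinder(h = 635, r = 28);
translate([714, 908, 0]) cylinder(h = 635, r = 28);
translate([210, -703, 0]) {
  translate([0, 0, 356]) cube([351, 353, 30]);
  translate([17, 17, 0]) cylinder(h = 356, r = 17);
  translate([334, 17, 0]) cylinder(h = 356, r = 17);
  translate([17, 336, 0]) cylinder(h = 356, r = 17);
  translate([334, 336, 0]) cylinder(h = 356, r = 17);
}
translate([1121, 306, 0]) {
  translate([0, 0, 356]) cube([351, 353, 30]);
  translate([17, 17, 0]) cylinder(h = 356, r = 17);
  translate([334, 17, 0]) cylinder(h = 356, r = 17);
  translate([17, 336, 0]) cylinder(h = 356, r = 17);
  translate([334, 336, 0]) cylinder(h = 356, r = 17);
}
translate([162, 382, 685]) {
  cube([534, 281, 19]);
  translate([0, 0, 19]) cube([534, 19, 95]);
  translate([0, 262, 19]) cube([534, 19, 95]);
  translate([0, 19, 19]) cube([19, 243, 95]);
  translate([515, 19, 19]) cube([19, 243, 95]);
}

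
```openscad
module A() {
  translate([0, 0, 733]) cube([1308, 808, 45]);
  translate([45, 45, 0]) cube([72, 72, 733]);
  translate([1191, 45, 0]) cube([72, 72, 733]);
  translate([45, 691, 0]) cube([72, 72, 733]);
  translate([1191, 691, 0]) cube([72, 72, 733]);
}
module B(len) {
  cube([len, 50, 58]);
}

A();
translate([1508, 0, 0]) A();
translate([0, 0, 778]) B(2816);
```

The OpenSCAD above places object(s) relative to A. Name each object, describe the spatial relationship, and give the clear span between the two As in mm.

Second table starts at x = 1508; first ends at x = 1308; clear span = 1508 − 1308 = 200 mm.

A is a table. B is a beam. A beam spans the tops of two tables. The clear span between the two tables is 200 mm.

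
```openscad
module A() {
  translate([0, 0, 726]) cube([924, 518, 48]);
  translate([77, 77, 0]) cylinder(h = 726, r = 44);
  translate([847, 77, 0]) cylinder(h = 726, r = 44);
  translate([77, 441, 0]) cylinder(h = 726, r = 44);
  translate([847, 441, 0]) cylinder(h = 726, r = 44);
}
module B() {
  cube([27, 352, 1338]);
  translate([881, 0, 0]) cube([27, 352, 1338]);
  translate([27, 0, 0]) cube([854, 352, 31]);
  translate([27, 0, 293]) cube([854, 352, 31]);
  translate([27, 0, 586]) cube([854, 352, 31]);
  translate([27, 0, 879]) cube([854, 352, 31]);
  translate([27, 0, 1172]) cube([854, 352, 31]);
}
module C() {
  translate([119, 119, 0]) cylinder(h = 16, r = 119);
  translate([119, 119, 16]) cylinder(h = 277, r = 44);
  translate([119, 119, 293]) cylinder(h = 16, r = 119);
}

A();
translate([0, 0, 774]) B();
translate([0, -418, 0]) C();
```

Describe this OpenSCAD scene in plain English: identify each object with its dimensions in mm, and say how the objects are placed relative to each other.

A is a table: top 924 mm (x) × 518 mm (y), 48 mm thick, upper face at z = 774 mm, on four round legs of 88 mm diameter, each leg's bounding box inset 33 mm from the nearest pair of top edges, running from z = 0 to the bottom of the top.

B is an open bookshelf. Two side panels, each 27 mm thick, 352 mm deep and 1338 mm tall, stand 908 mm apart (outside-to-outside). Between them sit 5 shelves, each 31 mm thick and 352 mm deep, spanning the full gap between the sides. The bottom shelf rests on the floor (its underside at z = 0) and the clear gap between one shelf's top and the next shelf's underside is 262 mm.

C is a spool: two coaxial disc flanges of radius 119 mm and thickness 16 mm, joined by a core cylinder of radius 44 mm and height 277 mm. The lower flange rests on z = 0 and the three cylinders share a vertical axis.

The bookshelf is on top of the table. The spool is on the floor beside the table on its −y side.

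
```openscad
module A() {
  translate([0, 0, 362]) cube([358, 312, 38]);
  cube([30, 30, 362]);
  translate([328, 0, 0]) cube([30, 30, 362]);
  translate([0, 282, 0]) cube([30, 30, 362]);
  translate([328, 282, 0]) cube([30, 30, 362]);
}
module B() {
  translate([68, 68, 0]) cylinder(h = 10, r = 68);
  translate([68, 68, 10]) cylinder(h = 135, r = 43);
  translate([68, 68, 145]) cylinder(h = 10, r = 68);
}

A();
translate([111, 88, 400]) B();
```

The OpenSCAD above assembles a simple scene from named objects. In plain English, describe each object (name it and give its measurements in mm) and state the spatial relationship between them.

A is a simple wooden stool: a rectangular seat 358 mm (x) by 312 mm (y), 38 mm thick, top face at z = 400 mm, on four square legs, each 30×30 mm in cross-section. The legs rest on z = 0, each flush with a corner of the seat.

B is a spool: two coaxial disc flanges of radius 68 mm and thickness 10 mm, joined by a core cylinder of radius 43 mm and height 135 mm. The lower flange rests on z = 0 and the three cylinders share a vertical axis.

The spool is on top of the stool, centred.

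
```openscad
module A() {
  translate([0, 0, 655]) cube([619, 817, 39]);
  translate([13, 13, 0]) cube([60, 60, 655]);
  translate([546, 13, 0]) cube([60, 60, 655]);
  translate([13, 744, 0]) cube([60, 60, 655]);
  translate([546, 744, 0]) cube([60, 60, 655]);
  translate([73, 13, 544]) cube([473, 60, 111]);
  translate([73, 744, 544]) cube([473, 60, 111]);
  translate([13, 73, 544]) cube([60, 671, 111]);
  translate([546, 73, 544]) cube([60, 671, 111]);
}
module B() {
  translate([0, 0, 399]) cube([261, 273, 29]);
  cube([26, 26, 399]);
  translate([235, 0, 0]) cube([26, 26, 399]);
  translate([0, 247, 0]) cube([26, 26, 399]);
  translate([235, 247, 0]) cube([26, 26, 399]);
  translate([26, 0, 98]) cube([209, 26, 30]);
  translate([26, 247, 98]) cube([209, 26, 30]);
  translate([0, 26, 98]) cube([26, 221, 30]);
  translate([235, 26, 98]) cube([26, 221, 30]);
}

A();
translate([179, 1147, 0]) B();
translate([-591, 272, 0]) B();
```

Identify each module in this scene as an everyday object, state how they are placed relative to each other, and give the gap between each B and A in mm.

A is a table. B is a stool. Two stools sit around the table at the +y, −x sides. The gap between each stool and the table is 330 mm.

Each stool's nearest face is 330 mm from the table's bounding box.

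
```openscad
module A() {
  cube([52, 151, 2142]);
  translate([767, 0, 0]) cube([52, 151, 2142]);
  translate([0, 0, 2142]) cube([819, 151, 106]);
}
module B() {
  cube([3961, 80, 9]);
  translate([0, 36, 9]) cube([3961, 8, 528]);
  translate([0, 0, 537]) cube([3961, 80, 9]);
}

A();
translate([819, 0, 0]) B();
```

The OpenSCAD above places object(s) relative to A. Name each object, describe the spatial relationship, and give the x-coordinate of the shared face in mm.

A is a door frame. B is an I-beam. The I-beam is against the door frame's +x side, with their −y faces flush. The x-coordinate of the shared face is 819 mm.

The door frame's +x face and the I-beam's −x face are both at x = 819 mm.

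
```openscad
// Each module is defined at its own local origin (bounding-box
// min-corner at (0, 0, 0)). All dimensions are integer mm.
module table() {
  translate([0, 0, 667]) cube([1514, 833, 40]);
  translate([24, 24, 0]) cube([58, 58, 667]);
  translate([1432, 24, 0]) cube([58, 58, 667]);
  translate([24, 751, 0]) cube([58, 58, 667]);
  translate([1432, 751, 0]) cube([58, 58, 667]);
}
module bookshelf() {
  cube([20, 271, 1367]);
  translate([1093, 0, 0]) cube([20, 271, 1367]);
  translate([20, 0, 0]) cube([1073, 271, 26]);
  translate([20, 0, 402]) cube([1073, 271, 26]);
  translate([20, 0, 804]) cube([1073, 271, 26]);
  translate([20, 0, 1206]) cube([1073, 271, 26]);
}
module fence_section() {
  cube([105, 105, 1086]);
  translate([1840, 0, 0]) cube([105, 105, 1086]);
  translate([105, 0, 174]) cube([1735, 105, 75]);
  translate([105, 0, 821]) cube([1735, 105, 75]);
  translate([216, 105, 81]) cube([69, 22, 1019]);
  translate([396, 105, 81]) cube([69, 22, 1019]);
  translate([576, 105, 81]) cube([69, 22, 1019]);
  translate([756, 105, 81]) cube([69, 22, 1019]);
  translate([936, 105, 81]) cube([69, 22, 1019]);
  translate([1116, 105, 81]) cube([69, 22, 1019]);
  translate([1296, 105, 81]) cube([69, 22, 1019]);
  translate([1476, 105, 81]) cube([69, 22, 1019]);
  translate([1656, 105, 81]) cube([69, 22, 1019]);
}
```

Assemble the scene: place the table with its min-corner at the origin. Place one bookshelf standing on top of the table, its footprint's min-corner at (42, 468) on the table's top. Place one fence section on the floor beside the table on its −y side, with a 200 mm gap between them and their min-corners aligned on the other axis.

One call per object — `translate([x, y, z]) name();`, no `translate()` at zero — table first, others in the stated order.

table();
translate([42, 468, 707]) bookshelf();
translate([0, -327, 0]) fence_section();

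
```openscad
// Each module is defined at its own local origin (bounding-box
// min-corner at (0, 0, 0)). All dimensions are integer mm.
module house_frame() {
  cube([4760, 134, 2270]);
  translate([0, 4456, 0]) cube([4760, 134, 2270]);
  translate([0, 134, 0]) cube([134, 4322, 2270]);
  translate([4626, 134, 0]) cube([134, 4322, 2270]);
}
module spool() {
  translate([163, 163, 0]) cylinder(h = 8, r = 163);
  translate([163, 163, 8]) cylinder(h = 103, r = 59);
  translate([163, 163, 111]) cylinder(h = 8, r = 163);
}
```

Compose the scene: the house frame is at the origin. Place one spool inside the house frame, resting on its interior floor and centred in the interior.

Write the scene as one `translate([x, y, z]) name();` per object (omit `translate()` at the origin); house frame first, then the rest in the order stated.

house_frame();
translate([2217, 2132, 0]) spool();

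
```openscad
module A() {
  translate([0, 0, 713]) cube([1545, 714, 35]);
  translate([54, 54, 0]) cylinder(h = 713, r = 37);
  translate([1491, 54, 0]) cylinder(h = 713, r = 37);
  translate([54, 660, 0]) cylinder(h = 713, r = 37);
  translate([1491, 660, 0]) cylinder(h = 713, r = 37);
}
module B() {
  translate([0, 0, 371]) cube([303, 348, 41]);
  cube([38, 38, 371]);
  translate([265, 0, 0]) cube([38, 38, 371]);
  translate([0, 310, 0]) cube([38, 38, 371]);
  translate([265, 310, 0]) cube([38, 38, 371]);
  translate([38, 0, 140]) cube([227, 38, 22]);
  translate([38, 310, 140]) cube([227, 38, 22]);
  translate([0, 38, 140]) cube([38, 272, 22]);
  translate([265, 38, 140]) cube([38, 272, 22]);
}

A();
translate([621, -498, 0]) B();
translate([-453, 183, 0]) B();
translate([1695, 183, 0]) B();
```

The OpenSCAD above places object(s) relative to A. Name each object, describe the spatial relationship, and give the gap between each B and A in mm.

Each stool's nearest face is 150 mm from the table's bounding box.

A is a table. B is a stool. Three stools sit around the table at the −y, −x, +x sides. The gap between each stool and the table is 150 mm.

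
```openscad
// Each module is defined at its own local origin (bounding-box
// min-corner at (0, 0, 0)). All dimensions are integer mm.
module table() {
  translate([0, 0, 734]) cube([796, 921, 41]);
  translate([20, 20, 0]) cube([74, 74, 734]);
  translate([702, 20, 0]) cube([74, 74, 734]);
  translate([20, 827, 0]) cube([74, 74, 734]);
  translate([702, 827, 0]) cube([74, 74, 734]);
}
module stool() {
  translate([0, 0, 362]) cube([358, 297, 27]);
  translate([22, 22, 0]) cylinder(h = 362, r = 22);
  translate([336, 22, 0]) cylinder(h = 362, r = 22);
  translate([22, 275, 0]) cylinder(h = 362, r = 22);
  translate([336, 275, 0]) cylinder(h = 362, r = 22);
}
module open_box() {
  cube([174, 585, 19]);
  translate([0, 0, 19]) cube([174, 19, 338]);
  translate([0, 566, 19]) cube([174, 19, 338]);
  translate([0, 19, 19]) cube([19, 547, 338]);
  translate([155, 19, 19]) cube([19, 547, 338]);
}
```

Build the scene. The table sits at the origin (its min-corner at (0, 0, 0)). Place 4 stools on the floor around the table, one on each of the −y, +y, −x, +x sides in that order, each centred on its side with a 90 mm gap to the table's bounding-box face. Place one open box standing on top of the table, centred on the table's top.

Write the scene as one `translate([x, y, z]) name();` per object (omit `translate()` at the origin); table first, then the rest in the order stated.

table();
translate([219, -387, 0]) stool();
translate([219, 1011, 0]) stool();
translate([-448, 312, 0]) stool();
translate([886, 312, 0]) stool();
translate([311, 168, 775]) open_box();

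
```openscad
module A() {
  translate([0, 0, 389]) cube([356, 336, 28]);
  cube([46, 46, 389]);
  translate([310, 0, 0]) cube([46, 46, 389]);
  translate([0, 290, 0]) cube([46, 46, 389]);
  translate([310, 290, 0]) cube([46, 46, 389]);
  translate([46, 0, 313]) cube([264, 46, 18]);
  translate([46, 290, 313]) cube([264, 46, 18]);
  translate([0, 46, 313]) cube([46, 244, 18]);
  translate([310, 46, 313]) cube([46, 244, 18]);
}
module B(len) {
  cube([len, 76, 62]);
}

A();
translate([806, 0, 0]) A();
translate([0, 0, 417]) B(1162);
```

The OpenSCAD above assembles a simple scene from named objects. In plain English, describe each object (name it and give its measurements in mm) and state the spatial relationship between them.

A is a four-legged stool. The seat is 356×336 mm, 28 mm thick, top at z = 417 mm. It stands on four square legs, each 46×46 mm in cross-section, from z = 0 to the seat underside, each flush with a corner of the seat. Four stretchers, 46 mm wide and 18 mm tall, connect adjacent legs with their undersides at z = 313 mm, each running between the inner faces of the legs it joins and aligned with the legs' outer faces on the other axis.

B is a rectangular beam 1162 mm long (x), 76 mm deep (y), 62 mm thick (z).

The beam spans the tops of two stools placed 450 mm apart, resting at z = 417 mm.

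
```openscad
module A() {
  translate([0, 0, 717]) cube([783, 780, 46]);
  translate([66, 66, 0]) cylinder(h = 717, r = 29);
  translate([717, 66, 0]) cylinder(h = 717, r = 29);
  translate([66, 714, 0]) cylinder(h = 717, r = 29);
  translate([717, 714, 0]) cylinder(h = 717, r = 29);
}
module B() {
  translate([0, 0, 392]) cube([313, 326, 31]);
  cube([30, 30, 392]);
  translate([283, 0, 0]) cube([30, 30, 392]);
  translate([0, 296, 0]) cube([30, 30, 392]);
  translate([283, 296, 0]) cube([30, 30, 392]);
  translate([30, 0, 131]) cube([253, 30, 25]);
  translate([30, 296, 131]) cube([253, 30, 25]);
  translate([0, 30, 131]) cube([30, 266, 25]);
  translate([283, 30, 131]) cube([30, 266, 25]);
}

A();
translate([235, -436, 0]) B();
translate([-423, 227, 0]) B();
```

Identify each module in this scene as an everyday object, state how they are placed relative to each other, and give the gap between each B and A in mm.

Each stool's nearest face is 110 mm from the table's bounding box.

A is a table. B is a stool. Two stools sit around the table at the −y, −x sides. The gap between each stool and the table is 110 mm.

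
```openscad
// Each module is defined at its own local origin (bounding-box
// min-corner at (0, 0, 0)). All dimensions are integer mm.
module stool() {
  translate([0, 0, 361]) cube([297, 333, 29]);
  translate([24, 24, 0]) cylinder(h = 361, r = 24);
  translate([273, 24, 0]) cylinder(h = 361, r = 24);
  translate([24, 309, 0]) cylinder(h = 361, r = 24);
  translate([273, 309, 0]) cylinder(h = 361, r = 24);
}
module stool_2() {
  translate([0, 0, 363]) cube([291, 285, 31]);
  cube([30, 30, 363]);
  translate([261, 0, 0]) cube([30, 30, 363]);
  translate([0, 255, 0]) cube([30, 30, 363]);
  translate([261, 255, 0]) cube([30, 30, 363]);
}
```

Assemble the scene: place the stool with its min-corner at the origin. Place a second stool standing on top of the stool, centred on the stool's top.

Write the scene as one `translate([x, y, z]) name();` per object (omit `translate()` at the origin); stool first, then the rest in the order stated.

stool();
translate([3, 24, 390]) stool_2();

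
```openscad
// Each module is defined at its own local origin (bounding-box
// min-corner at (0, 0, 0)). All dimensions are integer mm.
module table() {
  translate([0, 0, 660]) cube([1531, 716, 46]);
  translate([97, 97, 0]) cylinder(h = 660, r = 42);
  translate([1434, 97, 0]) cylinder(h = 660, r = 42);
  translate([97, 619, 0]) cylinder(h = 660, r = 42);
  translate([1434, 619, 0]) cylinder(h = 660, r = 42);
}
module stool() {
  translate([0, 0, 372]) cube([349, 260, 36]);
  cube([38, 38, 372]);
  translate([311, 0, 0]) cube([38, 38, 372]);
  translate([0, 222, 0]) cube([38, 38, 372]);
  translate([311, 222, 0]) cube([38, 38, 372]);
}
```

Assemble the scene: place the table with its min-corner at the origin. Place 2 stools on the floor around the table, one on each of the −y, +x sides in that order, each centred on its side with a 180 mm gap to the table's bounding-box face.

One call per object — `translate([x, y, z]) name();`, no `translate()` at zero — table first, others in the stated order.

table();
translate([591, -440, 0]) stool();
translate([1711, 228, 0]) stool();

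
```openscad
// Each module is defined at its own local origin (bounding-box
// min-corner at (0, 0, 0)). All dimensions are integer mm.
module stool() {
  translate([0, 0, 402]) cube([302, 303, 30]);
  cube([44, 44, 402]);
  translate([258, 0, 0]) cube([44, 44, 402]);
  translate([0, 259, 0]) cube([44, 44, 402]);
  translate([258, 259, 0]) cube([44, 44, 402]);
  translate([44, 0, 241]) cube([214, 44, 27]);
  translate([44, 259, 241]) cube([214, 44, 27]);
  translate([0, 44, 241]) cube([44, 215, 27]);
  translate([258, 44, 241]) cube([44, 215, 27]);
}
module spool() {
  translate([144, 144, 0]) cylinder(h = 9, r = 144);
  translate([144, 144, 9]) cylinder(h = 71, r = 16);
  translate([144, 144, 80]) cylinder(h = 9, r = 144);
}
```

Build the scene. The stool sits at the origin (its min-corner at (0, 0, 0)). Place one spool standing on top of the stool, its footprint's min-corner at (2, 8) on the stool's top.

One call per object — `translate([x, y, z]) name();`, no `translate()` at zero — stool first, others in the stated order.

stool();
translate([2, 8, 432]) spool();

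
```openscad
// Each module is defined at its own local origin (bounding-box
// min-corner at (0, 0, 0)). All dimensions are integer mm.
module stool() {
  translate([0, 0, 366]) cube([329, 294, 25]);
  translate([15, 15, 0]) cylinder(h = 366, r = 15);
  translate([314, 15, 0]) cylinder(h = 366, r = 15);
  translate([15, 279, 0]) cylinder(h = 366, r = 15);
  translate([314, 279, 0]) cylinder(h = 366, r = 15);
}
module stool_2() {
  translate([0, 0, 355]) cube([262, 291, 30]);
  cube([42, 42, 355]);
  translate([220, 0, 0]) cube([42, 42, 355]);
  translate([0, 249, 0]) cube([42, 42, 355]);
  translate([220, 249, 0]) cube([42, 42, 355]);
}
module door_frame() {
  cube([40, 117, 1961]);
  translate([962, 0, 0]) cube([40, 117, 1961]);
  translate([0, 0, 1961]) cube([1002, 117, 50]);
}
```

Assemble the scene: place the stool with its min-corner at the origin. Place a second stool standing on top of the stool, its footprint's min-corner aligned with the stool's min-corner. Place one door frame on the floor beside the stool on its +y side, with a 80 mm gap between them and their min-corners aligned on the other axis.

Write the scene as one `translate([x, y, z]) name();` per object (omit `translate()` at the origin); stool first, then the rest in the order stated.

stool();
translate([0, 0, 391]) stool_2();
translate([0, 374, 0]) door_frame();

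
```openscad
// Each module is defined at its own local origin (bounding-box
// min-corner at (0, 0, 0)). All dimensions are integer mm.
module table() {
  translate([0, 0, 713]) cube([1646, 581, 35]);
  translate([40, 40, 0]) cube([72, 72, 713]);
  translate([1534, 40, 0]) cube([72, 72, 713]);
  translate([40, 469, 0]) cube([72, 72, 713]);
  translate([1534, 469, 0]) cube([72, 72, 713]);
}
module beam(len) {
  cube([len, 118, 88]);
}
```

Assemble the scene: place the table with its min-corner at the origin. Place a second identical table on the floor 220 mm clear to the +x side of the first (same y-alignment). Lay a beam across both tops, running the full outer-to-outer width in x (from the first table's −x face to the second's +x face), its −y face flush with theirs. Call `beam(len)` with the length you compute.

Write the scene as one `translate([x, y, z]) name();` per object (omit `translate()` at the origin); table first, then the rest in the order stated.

table();
translate([1866, 0, 0]) table();
translate([0, 0, 748]) beam(3512);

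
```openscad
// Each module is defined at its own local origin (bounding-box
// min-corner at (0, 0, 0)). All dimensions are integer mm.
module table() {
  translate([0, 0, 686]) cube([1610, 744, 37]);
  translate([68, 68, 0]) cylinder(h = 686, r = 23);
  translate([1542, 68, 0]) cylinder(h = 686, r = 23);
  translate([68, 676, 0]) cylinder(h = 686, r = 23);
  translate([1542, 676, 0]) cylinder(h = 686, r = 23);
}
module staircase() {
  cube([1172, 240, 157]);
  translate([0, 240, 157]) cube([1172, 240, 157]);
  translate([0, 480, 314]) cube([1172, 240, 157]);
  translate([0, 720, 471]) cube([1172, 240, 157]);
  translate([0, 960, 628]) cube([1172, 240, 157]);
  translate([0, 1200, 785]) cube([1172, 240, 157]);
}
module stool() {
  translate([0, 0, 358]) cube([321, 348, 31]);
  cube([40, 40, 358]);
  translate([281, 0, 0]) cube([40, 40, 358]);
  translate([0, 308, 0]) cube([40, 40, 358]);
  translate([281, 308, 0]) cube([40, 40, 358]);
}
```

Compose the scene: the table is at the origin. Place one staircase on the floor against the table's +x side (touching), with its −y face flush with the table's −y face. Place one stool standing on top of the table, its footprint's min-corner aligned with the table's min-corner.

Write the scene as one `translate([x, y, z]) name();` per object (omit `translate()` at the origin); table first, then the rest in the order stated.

table();
translate([1610, 0, 0]) staircase();
translate([0, 0, 723]) stool();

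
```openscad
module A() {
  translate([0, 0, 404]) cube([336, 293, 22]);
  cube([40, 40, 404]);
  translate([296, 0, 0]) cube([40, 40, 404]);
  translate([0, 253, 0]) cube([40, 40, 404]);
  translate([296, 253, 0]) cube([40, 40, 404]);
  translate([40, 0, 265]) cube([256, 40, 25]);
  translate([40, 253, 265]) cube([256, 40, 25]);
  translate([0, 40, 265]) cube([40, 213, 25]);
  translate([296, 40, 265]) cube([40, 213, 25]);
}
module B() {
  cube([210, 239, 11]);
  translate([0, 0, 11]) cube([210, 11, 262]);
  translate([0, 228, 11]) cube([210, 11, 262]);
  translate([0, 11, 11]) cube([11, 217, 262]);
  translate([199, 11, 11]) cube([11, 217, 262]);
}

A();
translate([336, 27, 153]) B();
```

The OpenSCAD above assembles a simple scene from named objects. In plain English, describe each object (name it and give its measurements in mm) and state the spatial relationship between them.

A is a four-legged stool. The seat is a 336×293×22 mm slab whose top surface is at z = 426 mm; four square legs, each 40×40 mm in cross-section, run from the floor (z = 0) to the underside of the seat, each flush with a corner of the seat. Four stretchers, 40 mm wide and 25 mm tall, connect adjacent legs with their undersides at z = 265 mm, each running between the inner faces of the legs it joins and aligned with the legs' outer faces on the other axis.

B is an open storage box with external size 210×239×273 mm and wall thickness 11 mm (the base is also 11 mm thick). The base covers the whole footprint; the four walls stand on the base, with the y-facing walls full-width and the x-facing walls fitting between their inner faces.

The open box is beside the stool with their tops flush at z = 426.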